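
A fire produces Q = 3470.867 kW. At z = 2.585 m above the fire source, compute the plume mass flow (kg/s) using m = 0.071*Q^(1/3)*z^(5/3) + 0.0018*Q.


Q^(1/3) = 15.141
z^(5/3) = 4.8689
First term = 0.071 * 15.141 * 4.8689 = 5.2341
Second term = 0.0018 * 3470.867 = 6.2476
m = 11.482 kg/s

11.482 kg/s


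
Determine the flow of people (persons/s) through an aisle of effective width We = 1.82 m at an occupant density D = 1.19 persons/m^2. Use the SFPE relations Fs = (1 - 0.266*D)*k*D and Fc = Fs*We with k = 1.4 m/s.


1 - 0.266*D = 1 - 0.266*1.19 = 0.68346
Fs = 0.68346 * 1.4 * 1.19 = 1.1386 persons/(s*m)
Fc = 1.1386 * 1.82 = 2.0723 persons/s

2.0723 persons/s


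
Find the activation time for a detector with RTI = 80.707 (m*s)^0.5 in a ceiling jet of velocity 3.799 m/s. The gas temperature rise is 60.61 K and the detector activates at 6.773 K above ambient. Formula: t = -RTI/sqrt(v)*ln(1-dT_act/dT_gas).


dT_act/dT_gas = 0.11175
ln(1 - 0.11175) = -0.11850
t = -80.707 / sqrt(3.799) * -0.11850 = 4.9067 s

4.9067 s


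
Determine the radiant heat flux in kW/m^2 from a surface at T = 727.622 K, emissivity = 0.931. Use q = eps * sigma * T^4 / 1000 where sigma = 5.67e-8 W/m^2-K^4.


T^4 = 2.8030e+11
q = 0.931 * 5.67e-8 * 2.8030e+11 / 1000 = 14.796 kW/m^2

14.796 kW/m^2


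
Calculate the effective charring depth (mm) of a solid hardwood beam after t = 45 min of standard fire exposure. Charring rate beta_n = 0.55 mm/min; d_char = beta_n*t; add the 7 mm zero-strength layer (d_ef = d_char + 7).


d_char = 0.55 * 45 = 24.75 mm
d_ef = 24.75 + 1.0*7 = 31.75 mm

31.75 mm


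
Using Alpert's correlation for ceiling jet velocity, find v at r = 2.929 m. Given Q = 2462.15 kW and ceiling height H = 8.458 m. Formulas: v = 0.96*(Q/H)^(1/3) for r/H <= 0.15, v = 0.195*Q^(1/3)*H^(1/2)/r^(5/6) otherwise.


r/H = 2.929 / 8.458 = 0.34630
r/H > 0.15, so v = 0.195*Q^(1/3)*H^(1/2)/r^(5/6)
Q^(1/3) = 13.503
H^(1/2) = 2.9083
r^(5/6) = 2.4487
v = 0.195 * 13.503 * 2.9083 / 2.4487 = 3.1273 m/s

3.1273 m/s


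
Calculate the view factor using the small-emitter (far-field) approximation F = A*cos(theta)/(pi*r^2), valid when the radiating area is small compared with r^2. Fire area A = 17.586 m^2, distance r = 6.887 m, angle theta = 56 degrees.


cos(56 deg) = 0.55919
pi*r^2 = 149.01
F = 17.586 * 0.55919 / 149.01 = 0.065996

0.065996


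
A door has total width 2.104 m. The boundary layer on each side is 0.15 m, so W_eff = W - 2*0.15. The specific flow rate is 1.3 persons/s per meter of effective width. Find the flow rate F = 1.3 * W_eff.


W_eff = 2.104 - 0.30 = 1.804 m
F = 1.3 * 1.804 = 2.3452 persons/s

2.3452 persons/s


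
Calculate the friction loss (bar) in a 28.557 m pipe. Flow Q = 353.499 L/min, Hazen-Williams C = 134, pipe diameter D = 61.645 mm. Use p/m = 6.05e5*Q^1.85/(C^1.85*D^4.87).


Q^1.85 = 51822
C^1.85 = 8612.8
D^4.87 = 5.2096e+08
p/m = 0.0069876 bar/m
p_total = 0.0069876 * 28.557 = 0.19954 bar

0.19954 bar


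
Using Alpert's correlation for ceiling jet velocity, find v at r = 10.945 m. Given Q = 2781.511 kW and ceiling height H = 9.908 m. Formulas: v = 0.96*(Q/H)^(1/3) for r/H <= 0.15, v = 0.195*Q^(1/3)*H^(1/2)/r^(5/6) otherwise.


r/H = 10.945 / 9.908 = 1.1047
r/H > 0.15, so v = 0.195*Q^(1/3)*H^(1/2)/r^(5/6)
Q^(1/3) = 14.064
H^(1/2) = 3.1477
r^(5/6) = 7.3454
v = 0.195 * 14.064 * 3.1477 / 7.3454 = 1.1752 m/s

1.1752 m/s


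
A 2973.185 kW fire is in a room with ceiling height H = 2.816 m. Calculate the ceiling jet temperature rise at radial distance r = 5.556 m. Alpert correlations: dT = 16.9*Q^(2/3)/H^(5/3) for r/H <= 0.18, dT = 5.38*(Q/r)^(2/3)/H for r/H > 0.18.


r/H = 5.556 / 2.816 = 1.9730
r/H > 0.18, so dT = 5.38*(Q/r)^(2/3)/H
Q/r = 535.13
(Q/r)^(2/3) = 65.913
dT = 5.38 * 65.913 / 2.816 = 125.93 K

125.93 K


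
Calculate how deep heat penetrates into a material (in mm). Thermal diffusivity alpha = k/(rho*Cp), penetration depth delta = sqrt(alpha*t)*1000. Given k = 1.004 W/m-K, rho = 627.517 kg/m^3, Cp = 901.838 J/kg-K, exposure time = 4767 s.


alpha = 1.004 / (627.517 * 901.838) = 1.7741e-06 m^2/s
alpha * t = 0.0084572
delta = sqrt(0.0084572) * 1000 = 91.963 mm

91.963 mm


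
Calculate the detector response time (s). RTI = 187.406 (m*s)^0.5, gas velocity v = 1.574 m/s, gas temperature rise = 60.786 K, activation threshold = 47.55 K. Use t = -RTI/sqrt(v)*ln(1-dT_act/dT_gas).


dT_act/dT_gas = 0.78225
ln(1 - 0.78225) = -1.5244
t = -187.406 / sqrt(1.574) * -1.5244 = 227.71 s

227.71 s


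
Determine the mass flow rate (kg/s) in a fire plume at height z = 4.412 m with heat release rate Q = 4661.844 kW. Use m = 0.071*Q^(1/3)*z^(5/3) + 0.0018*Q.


Q^(1/3) = 16.705
z^(5/3) = 11.868
First term = 0.071 * 16.705 * 11.868 = 14.077
Second term = 0.0018 * 4661.844 = 8.3913
m = 22.468 kg/s

22.468 kg/s


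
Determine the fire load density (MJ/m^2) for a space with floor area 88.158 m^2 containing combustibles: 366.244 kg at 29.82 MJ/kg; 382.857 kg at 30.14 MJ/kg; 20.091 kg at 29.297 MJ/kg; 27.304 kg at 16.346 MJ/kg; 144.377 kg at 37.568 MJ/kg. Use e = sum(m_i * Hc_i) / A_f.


Total energy = 366.244*29.82 + 382.857*30.14 + 20.091*29.297 + 27.304*16.346 + 144.377*37.568
= 10921.40 + 11539.31 + 588.6060 + 446.3112 + 5423.955
= 28919.58 MJ
e = 28919.58 / 88.158 = 328.04 MJ/m^2

328.04 MJ/m^2


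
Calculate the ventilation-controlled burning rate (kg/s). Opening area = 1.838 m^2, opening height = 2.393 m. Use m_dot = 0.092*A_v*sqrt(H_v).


sqrt(H_v) = 1.5469
m_dot = 0.092 * 1.838 * 1.5469 = 0.26158 kg/s

0.26158 kg/s


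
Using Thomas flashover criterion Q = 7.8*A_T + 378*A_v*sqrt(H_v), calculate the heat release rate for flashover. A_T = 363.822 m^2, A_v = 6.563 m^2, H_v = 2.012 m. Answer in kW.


7.8*A_T = 2837.8
sqrt(H_v) = 1.4184
378*A_v*sqrt(H_v) = 3518.9
Q = 2837.8 + 3518.9 = 6356.7 kW

6356.7 kW


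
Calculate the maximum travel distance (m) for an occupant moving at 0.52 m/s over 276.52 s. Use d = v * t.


d = 0.52 * 276.52 = 143.79 m

143.79 m


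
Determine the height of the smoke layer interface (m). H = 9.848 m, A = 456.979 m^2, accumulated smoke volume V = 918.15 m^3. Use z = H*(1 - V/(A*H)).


V/(A*H) = 0.20402
1 - 0.20402 = 0.79598
z = 9.848 * 0.79598 = 7.8388 m

7.8388 m


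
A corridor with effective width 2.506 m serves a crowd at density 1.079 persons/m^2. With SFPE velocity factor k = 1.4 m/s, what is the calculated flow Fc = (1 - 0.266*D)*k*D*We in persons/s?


1 - 0.266*D = 1 - 0.266*1.079 = 0.71299
Fs = 0.71299 * 1.4 * 1.079 = 1.0770 persons/(s*m)
Fc = 1.0770 * 2.506 = 2.6991 persons/s

2.6991 persons/s


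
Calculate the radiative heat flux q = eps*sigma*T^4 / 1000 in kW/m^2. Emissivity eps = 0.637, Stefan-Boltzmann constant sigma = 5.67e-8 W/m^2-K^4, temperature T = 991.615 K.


T^4 = 9.6688e+11
q = 0.637 * 5.67e-8 * 9.6688e+11 / 1000 = 34.922 kW/m^2

34.922 kW/m^2


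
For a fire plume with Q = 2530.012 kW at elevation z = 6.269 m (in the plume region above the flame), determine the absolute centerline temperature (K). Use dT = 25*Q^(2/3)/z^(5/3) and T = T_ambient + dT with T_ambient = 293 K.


Q^(2/3) = 185.67
z^(5/3) = 21.314
dT = 25 * 185.67 / 21.314 = 217.78 K
T = 293 + 217.78 = 510.78 K

510.78 K


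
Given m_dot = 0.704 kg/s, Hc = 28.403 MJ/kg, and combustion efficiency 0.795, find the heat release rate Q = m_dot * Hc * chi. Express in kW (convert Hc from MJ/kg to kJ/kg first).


Hc = 28.403 MJ/kg = 28.403 * 1000 kJ/kg = 28403 kJ/kg
Q = 0.704 kg/s * 28403 kJ/kg * 0.795 = 15897 kW

15897 kW


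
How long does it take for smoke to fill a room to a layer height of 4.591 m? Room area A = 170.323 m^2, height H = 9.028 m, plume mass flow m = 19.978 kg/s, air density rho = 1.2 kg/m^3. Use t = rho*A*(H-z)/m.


H - z = 4.437 m
t = 1.2 * 170.323 * 4.437 / 19.978 = 45.393 s

45.393 s


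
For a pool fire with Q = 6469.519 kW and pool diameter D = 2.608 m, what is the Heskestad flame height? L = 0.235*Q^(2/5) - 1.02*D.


Q^(2/5) = 33.446
0.235 * Q^(2/5) = 7.8599
1.02 * D = 2.6602
L = 5.1997 m

5.1997 m


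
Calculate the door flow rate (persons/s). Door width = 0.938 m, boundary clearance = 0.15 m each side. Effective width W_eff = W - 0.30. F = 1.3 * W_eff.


W_eff = 0.938 - 0.30 = 0.638 m
F = 1.3 * 0.638 = 0.82940 persons/s

0.82940 persons/s


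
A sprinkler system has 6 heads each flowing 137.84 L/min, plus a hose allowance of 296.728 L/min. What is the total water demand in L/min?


Sprinkler demand = 6 * 137.84 = 827.04 L/min
Total = 827.04 + 296.728 = 1123.768 L/min

1123.768 L/min


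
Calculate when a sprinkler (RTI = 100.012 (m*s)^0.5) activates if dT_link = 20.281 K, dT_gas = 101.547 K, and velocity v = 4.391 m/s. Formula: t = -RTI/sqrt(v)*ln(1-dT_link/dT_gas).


dT_link/dT_gas = 0.19972
ln(1 - 0.19972) = -0.22279
t = -100.012 / sqrt(4.391) * -0.22279 = 10.633 s

10.633 s


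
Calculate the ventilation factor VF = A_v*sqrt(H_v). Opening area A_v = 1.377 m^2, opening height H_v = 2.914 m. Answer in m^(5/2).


sqrt(H_v) = 1.7070
VF = 1.377 * 1.7070 = 2.3506 m^(5/2)

2.3506 m^(5/2)


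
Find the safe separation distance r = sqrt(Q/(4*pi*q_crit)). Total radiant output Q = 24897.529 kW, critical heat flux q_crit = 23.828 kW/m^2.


4*pi*q_crit = 299.43
Q/(4*pi*q_crit) = 83.149
r = sqrt(83.149) = 9.1186 m

9.1186 m


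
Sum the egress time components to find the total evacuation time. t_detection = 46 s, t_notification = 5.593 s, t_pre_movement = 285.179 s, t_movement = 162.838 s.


Total = 46 + 5.593 + 285.179 + 162.838 = 499.61 s

499.61 s


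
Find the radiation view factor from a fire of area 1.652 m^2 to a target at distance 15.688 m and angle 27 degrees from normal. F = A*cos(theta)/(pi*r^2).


cos(27 deg) = 0.89101
pi*r^2 = 773.19
F = 1.652 * 0.89101 / 773.19 = 0.0019037

0.0019037


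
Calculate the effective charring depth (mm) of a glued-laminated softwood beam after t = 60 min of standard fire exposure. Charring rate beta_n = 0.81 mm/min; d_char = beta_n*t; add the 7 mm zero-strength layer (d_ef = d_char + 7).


d_char = 0.81 * 60 = 48.6 mm
d_ef = 48.6 + 1.0*7 = 55.6 mm

55.6 mm


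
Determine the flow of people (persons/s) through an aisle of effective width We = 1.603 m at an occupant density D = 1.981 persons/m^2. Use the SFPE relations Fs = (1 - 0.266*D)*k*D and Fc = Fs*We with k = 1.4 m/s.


1 - 0.266*D = 1 - 0.266*1.981 = 0.47305
Fs = 0.47305 * 1.4 * 1.981 = 1.3120 persons/(s*m)
Fc = 1.3120 * 1.603 = 2.1031 persons/s

2.1031 persons/s


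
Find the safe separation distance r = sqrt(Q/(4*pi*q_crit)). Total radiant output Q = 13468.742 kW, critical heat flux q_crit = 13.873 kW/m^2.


4*pi*q_crit = 174.33
Q/(4*pi*q_crit) = 77.259
r = sqrt(77.259) = 8.7897 m

8.7897 m


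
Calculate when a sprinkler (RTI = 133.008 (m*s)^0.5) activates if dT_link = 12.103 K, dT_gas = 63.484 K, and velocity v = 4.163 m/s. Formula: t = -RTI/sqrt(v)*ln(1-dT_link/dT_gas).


dT_link/dT_gas = 0.19065
ln(1 - 0.19065) = -0.21152
t = -133.008 / sqrt(4.163) * -0.21152 = 13.789 s

13.789 s


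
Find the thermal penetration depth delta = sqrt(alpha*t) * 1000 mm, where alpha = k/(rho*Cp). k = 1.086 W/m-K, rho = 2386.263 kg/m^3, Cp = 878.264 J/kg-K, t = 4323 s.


alpha = 1.086 / (2386.263 * 878.264) = 5.1819e-07 m^2/s
alpha * t = 0.0022401
delta = sqrt(0.0022401) * 1000 = 47.330 mm

47.330 mm


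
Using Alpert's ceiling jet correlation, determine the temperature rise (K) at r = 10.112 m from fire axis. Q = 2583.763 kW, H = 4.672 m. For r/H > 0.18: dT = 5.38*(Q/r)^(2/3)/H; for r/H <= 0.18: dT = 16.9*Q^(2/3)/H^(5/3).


r/H = 10.112 / 4.672 = 2.1644
r/H > 0.18, so dT = 5.38*(Q/r)^(2/3)/H
Q/r = 255.51
(Q/r)^(2/3) = 40.266
dT = 5.38 * 40.266 / 4.672 = 46.369 K

46.369 K


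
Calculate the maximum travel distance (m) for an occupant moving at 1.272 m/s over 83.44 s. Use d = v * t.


d = 1.272 * 83.44 = 106.14 m

106.14 m


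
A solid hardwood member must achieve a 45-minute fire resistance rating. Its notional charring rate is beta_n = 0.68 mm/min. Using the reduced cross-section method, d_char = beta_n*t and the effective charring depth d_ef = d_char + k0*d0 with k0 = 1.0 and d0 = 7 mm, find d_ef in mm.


d_char = 0.68 * 45 = 30.6 mm
d_ef = 30.6 + 1.0*7 = 37.6 mm

37.6 mm


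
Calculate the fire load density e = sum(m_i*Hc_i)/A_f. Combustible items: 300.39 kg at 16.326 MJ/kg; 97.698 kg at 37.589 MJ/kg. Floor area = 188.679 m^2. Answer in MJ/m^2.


Total energy = 300.39*16.326 + 97.698*37.589
= 4904.167 + 3672.370
= 8576.537 MJ
e = 8576.537 / 188.679 = 45.456 MJ/m^2

45.456 MJ/m^2


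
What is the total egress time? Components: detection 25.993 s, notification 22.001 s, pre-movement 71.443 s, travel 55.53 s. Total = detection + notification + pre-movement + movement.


Total = 25.993 + 22.001 + 71.443 + 55.53 = 174.967 s

174.967 s


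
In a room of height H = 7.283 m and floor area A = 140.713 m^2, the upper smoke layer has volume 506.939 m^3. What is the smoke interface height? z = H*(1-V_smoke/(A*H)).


V/(A*H) = 0.49466
1 - 0.49466 = 0.50534
z = 7.283 * 0.50534 = 3.6804 m

3.6804 m


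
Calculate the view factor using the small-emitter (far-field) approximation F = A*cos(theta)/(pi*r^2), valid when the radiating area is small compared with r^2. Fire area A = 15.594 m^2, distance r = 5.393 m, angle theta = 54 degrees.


cos(54 deg) = 0.58779
pi*r^2 = 91.371
F = 15.594 * 0.58779 / 91.371 = 0.10031

0.10031


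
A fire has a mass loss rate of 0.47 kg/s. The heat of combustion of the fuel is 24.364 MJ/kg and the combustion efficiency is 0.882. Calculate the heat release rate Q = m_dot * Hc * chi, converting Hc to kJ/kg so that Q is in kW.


Hc = 24.364 MJ/kg = 24.364 * 1000 kJ/kg = 24364 kJ/kg
Q = 0.47 kg/s * 24364 kJ/kg * 0.882 = 10100 kW

10100 kW


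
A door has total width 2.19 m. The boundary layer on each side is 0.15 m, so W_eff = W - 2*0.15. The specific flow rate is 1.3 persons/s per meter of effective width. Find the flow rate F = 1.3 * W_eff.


W_eff = 2.19 - 0.30 = 1.89 m
F = 1.3 * 1.89 = 2.457 persons/s

2.457 persons/s


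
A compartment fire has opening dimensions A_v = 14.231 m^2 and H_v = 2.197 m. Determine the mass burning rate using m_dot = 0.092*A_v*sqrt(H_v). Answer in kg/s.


sqrt(H_v) = 1.4822
m_dot = 0.092 * 14.231 * 1.4822 = 1.9406 kg/s

1.9406 kg/s


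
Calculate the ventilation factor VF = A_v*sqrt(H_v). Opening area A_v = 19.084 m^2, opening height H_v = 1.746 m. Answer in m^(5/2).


sqrt(H_v) = 1.3214
VF = 19.084 * 1.3214 = 25.217 m^(5/2)

25.217 m^(5/2)


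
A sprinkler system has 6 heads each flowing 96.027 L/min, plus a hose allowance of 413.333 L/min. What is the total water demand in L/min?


Sprinkler demand = 6 * 96.027 = 576.162 L/min
Total = 576.162 + 413.333 = 989.495 L/min

989.495 L/min


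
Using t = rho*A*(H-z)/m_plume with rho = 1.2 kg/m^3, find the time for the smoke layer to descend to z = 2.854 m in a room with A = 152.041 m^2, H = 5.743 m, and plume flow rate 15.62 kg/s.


H - z = 2.889 m
t = 1.2 * 152.041 * 2.889 / 15.62 = 33.745 s

33.745 s


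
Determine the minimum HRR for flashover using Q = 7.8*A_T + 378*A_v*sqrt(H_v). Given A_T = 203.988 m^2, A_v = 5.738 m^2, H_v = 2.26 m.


7.8*A_T = 1591.1
sqrt(H_v) = 1.5033
378*A_v*sqrt(H_v) = 3260.7
Q = 1591.1 + 3260.7 = 4851.8 kW

4851.8 kW


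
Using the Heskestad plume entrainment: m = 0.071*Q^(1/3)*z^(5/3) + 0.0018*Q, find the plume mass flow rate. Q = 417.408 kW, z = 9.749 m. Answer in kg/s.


Q^(1/3) = 7.4734
z^(5/3) = 44.490
First term = 0.071 * 7.4734 * 44.490 = 23.607
Second term = 0.0018 * 417.408 = 0.75133
m = 24.359 kg/s

24.359 kg/s


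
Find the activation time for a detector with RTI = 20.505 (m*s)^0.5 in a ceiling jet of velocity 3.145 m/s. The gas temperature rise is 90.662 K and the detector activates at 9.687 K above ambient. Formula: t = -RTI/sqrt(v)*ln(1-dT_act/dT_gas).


dT_act/dT_gas = 0.10685
ln(1 - 0.10685) = -0.11300
t = -20.505 / sqrt(3.145) * -0.11300 = 1.3065 s

1.3065 s


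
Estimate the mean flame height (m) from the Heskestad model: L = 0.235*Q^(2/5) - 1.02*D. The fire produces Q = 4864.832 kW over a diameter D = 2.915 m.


Q^(2/5) = 29.842
0.235 * Q^(2/5) = 7.0129
1.02 * D = 2.9733
L = 4.0396 m

4.0396 m


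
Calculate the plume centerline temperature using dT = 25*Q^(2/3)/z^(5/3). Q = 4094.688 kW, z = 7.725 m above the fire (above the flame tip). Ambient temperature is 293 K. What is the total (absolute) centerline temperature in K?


Q^(2/3) = 255.95
z^(5/3) = 30.188
dT = 25 * 255.95 / 30.188 = 211.96 K
T = 293 + 211.96 = 504.96 K

504.96 K


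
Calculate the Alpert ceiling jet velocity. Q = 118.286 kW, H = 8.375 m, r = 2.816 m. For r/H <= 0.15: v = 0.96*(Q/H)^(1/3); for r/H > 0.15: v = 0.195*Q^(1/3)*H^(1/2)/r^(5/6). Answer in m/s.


r/H = 2.816 / 8.375 = 0.33624
r/H > 0.15, so v = 0.195*Q^(1/3)*H^(1/2)/r^(5/6)
Q^(1/3) = 4.9088
H^(1/2) = 2.8940
r^(5/6) = 2.3697
v = 0.195 * 4.9088 * 2.8940 / 2.3697 = 1.1690 m/s

1.1690 m/s


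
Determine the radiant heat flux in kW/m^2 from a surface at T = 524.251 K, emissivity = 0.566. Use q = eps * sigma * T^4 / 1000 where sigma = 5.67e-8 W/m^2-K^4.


T^4 = 7.5537e+10
q = 0.566 * 5.67e-8 * 7.5537e+10 / 1000 = 2.4241 kW/m^2

2.4241 kW/m^2


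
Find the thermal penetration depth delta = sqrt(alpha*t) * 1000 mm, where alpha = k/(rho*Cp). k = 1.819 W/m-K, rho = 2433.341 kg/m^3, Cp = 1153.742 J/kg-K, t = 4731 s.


alpha = 1.819 / (2433.341 * 1153.742) = 6.4792e-07 m^2/s
alpha * t = 0.0030653
delta = sqrt(0.0030653) * 1000 = 55.365 mm

55.365 mm


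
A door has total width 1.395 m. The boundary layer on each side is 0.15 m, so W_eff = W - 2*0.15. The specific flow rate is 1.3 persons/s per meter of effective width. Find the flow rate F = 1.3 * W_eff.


W_eff = 1.395 - 0.30 = 1.095 m
F = 1.3 * 1.095 = 1.4235 persons/s

1.4235 persons/s


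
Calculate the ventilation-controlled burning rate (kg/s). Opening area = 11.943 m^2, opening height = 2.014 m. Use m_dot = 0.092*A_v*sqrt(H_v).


sqrt(H_v) = 1.4192
m_dot = 0.092 * 11.943 * 1.4192 = 1.5593 kg/s

1.5593 kg/s


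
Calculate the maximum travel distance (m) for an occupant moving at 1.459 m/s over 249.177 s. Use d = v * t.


d = 1.459 * 249.177 = 363.55 m

363.55 m


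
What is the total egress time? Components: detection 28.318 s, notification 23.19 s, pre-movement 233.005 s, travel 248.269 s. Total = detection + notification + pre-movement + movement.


Total = 28.318 + 23.19 + 233.005 + 248.269 = 532.782 s

532.782 s


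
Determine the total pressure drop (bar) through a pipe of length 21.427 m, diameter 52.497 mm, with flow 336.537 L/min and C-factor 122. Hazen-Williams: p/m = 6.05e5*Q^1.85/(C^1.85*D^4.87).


Q^1.85 = 47316
C^1.85 = 7240.5
D^4.87 = 2.3826e+08
p/m = 0.016594 bar/m
p_total = 0.016594 * 21.427 = 0.35556 bar

0.35556 bar


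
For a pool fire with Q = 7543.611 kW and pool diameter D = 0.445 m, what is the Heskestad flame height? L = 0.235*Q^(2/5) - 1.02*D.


Q^(2/5) = 35.566
0.235 * Q^(2/5) = 8.3579
1.02 * D = 0.45390
L = 7.9040 m

7.9040 m


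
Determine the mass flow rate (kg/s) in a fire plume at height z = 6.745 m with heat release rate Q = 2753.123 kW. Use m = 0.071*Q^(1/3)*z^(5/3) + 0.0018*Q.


Q^(1/3) = 14.015
z^(5/3) = 24.079
First term = 0.071 * 14.015 * 24.079 = 23.961
Second term = 0.0018 * 2753.123 = 4.9556
m = 28.917 kg/s

28.917 kg/s


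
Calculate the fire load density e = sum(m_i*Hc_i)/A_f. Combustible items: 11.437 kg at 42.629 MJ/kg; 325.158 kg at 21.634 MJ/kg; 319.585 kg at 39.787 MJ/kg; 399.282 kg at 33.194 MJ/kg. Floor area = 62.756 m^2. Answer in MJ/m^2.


Total energy = 11.437*42.629 + 325.158*21.634 + 319.585*39.787 + 399.282*33.194
= 487.5479 + 7034.468 + 12715.33 + 13253.77
= 33491.11 MJ
e = 33491.11 / 62.756 = 533.67 MJ/m^2

533.67 MJ/m^2


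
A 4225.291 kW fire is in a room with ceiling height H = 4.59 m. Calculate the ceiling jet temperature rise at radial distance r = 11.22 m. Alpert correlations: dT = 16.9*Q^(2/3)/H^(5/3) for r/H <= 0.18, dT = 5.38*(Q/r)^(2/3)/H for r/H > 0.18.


r/H = 11.22 / 4.59 = 2.4444
r/H > 0.18, so dT = 5.38*(Q/r)^(2/3)/H
Q/r = 376.59
(Q/r)^(2/3) = 52.149
dT = 5.38 * 52.149 / 4.59 = 61.124 K

61.124 K


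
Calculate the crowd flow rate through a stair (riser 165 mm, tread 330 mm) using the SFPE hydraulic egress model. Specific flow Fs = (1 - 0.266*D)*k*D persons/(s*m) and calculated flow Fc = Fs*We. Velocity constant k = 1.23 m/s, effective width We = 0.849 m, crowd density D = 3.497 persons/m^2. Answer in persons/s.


1 - 0.266*D = 1 - 0.266*3.497 = 0.069798
Fs = 0.069798 * 1.23 * 3.497 = 0.30022 persons/(s*m)
Fc = 0.30022 * 0.849 = 0.25489 persons/s

0.25489 persons/s


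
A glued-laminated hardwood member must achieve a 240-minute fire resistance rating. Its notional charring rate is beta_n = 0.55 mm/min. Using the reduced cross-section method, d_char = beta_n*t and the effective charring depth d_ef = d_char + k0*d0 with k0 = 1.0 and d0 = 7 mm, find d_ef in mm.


d_char = 0.55 * 240 = 132 mm
d_ef = 132 + 1.0*7 = 139 mm

139 mm


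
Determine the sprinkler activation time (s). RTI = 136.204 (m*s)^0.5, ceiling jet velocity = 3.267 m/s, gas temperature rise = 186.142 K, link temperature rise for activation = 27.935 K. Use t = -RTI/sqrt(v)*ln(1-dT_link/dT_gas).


dT_link/dT_gas = 0.15007
ln(1 - 0.15007) = -0.16261
t = -136.204 / sqrt(3.267) * -0.16261 = 12.253 s

12.253 s


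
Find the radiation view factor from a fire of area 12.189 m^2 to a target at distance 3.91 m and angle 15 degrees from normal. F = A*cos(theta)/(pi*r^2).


cos(15 deg) = 0.96593
pi*r^2 = 48.029
F = 12.189 * 0.96593 / 48.029 = 0.24514

0.24514


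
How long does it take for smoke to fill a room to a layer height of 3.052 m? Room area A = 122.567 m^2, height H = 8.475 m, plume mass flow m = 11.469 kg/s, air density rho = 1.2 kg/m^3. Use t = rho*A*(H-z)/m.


H - z = 5.423 m
t = 1.2 * 122.567 * 5.423 / 11.469 = 69.545 s

69.545 s


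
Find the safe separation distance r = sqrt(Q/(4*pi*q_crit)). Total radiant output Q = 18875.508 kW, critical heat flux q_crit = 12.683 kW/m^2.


4*pi*q_crit = 159.38
Q/(4*pi*q_crit) = 118.43
r = sqrt(118.43) = 10.883 m

10.883 m


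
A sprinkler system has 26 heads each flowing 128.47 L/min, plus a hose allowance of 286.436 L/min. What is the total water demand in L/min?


Sprinkler demand = 26 * 128.47 = 3340.22 L/min
Total = 3340.22 + 286.436 = 3626.656 L/min

3626.656 L/min


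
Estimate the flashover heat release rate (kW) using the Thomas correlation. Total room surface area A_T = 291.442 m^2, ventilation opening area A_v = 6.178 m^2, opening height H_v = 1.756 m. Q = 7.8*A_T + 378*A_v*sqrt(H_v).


7.8*A_T = 2273.2
sqrt(H_v) = 1.3251
378*A_v*sqrt(H_v) = 3094.6
Q = 2273.2 + 3094.6 = 5367.8 kW

5367.8 kW


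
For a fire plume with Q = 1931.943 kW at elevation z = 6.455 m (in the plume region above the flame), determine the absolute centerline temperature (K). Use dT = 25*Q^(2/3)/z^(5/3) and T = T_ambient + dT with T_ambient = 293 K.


Q^(2/3) = 155.12
z^(5/3) = 22.378
dT = 25 * 155.12 / 22.378 = 173.29 K
T = 293 + 173.29 = 466.29 K

466.29 K


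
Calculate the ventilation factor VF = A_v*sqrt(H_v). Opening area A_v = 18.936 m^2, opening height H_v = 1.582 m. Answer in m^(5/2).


sqrt(H_v) = 1.2578
VF = 18.936 * 1.2578 = 23.817 m^(5/2)

23.817 m^(5/2)


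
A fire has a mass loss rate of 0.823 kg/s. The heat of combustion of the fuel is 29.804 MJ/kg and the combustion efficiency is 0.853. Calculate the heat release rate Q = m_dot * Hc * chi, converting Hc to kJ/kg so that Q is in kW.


Hc = 29.804 MJ/kg = 29.804 * 1000 kJ/kg = 29804 kJ/kg
Q = 0.823 kg/s * 29804 kJ/kg * 0.853 = 20923 kW

20923 kW


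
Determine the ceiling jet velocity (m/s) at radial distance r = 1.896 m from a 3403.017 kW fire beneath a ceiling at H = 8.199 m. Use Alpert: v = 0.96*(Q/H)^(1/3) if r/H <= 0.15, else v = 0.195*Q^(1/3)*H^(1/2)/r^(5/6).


r/H = 1.896 / 8.199 = 0.23125
r/H > 0.15, so v = 0.195*Q^(1/3)*H^(1/2)/r^(5/6)
Q^(1/3) = 15.041
H^(1/2) = 2.8634
r^(5/6) = 1.7042
v = 0.195 * 15.041 * 2.8634 / 1.7042 = 4.9280 m/s

4.9280 m/s


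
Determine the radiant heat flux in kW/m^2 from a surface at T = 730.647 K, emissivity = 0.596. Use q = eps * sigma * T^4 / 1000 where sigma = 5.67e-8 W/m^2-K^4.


T^4 = 2.8499e+11
q = 0.596 * 5.67e-8 * 2.8499e+11 / 1000 = 9.6307 kW/m^2

9.6307 kW/m^2


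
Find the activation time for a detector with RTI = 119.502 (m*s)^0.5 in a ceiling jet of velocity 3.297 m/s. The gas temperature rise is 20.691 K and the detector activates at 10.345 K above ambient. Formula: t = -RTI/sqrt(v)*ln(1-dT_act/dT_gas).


dT_act/dT_gas = 0.49998
ln(1 - 0.49998) = -0.69310
t = -119.502 / sqrt(3.297) * -0.69310 = 45.615 s

45.615 s


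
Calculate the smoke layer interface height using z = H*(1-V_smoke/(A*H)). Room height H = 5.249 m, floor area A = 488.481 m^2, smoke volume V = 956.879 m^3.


V/(A*H) = 0.37319
1 - 0.37319 = 0.62681
z = 5.249 * 0.62681 = 3.2901 m

3.2901 m


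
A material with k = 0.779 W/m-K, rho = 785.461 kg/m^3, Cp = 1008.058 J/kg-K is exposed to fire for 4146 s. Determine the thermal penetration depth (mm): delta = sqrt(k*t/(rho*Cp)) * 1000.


alpha = 0.779 / (785.461 * 1008.058) = 9.8385e-07 m^2/s
alpha * t = 0.0040790
delta = sqrt(0.0040790) * 1000 = 63.867 mm

63.867 mm


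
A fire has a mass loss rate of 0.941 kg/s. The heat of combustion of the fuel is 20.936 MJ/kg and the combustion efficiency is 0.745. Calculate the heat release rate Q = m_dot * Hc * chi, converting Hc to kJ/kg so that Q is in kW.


Hc = 20.936 MJ/kg = 20.936 * 1000 kJ/kg = 20936 kJ/kg
Q = 0.941 kg/s * 20936 kJ/kg * 0.745 = 14677 kW

14677 kW


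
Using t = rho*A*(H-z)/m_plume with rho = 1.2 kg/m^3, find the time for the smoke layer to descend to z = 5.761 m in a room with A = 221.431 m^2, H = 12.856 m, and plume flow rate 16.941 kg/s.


H - z = 7.095 m
t = 1.2 * 221.431 * 7.095 / 16.941 = 111.28 s

111.28 s


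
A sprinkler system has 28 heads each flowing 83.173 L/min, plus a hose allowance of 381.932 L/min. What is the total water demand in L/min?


Sprinkler demand = 28 * 83.173 = 2328.844 L/min
Total = 2328.844 + 381.932 = 2710.776 L/min

2710.776 L/min


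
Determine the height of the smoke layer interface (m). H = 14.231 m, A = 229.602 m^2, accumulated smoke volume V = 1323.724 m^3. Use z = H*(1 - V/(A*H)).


V/(A*H) = 0.40512
1 - 0.40512 = 0.59488
z = 14.231 * 0.59488 = 8.4657 m

8.4657 m


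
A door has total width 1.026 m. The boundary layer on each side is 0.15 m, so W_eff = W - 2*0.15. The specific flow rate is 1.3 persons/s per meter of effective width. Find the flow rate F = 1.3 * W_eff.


W_eff = 1.026 - 0.30 = 0.726 m
F = 1.3 * 0.726 = 0.94380 persons/s

0.94380 persons/s


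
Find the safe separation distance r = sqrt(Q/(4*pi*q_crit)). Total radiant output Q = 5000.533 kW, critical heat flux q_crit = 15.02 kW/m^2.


4*pi*q_crit = 188.75
Q/(4*pi*q_crit) = 26.493
r = sqrt(26.493) = 5.1472 m

5.1472 m


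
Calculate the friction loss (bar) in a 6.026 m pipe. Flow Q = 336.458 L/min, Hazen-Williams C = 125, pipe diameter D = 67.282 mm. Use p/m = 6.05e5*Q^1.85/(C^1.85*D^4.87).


Q^1.85 = 47296
C^1.85 = 7573.3
D^4.87 = 7.9775e+08
p/m = 0.0047362 bar/m
p_total = 0.0047362 * 6.026 = 0.028540 bar

0.028540 bar


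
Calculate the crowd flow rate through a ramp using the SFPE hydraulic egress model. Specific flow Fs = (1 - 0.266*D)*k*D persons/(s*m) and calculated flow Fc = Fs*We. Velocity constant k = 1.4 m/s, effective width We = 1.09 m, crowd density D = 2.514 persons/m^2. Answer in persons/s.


1 - 0.266*D = 1 - 0.266*2.514 = 0.33128
Fs = 0.33128 * 1.4 * 2.514 = 1.1660 persons/(s*m)
Fc = 1.1660 * 1.09 = 1.2709 persons/s

1.2709 persons/s


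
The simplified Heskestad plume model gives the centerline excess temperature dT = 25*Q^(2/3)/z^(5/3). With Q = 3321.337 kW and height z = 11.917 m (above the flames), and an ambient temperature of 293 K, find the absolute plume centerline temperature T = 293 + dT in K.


Q^(2/3) = 222.61
z^(5/3) = 62.174
dT = 25 * 222.61 / 62.174 = 89.510 K
T = 293 + 89.510 = 382.51 K

382.51 K


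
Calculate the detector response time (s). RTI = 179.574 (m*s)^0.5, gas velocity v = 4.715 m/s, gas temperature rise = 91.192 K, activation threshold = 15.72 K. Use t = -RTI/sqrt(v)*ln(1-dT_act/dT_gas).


dT_act/dT_gas = 0.17238
ln(1 - 0.17238) = -0.18921
t = -179.574 / sqrt(4.715) * -0.18921 = 15.647 s

15.647 s


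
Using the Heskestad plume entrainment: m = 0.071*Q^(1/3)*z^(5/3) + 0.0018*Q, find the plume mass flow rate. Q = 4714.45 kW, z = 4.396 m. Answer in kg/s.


Q^(1/3) = 16.768
z^(5/3) = 11.797
First term = 0.071 * 16.768 * 11.797 = 14.044
Second term = 0.0018 * 4714.45 = 8.4860
m = 22.530 kg/s

22.530 kg/s


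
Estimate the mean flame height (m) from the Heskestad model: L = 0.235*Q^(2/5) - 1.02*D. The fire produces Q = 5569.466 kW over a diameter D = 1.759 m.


Q^(2/5) = 31.501
0.235 * Q^(2/5) = 7.4028
1.02 * D = 1.7942
L = 5.6086 m

5.6086 m


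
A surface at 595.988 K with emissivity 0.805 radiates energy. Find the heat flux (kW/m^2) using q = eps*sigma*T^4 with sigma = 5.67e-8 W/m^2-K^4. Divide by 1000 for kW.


T^4 = 1.2617e+11
q = 0.805 * 5.67e-8 * 1.2617e+11 / 1000 = 5.7588 kW/m^2

5.7588 kW/m^2


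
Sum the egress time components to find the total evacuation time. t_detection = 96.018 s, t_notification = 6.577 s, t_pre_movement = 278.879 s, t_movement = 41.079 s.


Total = 96.018 + 6.577 + 278.879 + 41.079 = 422.553 s

422.553 s


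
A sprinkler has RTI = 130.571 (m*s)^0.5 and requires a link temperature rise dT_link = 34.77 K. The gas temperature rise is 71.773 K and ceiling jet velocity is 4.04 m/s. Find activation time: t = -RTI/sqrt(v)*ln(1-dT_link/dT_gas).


dT_link/dT_gas = 0.48444
ln(1 - 0.48444) = -0.66251
t = -130.571 / sqrt(4.04) * -0.66251 = 43.038 s

43.038 s


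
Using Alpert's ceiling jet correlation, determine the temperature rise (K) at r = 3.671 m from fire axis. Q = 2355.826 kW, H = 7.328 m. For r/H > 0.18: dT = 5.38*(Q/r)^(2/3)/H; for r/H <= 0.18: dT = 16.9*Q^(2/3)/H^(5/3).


r/H = 3.671 / 7.328 = 0.50096
r/H > 0.18, so dT = 5.38*(Q/r)^(2/3)/H
Q/r = 641.74
(Q/r)^(2/3) = 74.400
dT = 5.38 * 74.400 / 7.328 = 54.622 K

54.622 K


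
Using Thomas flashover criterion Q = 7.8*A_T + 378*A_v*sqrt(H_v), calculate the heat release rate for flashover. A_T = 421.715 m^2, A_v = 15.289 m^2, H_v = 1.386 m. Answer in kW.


7.8*A_T = 3289.377
sqrt(H_v) = 1.1773
378*A_v*sqrt(H_v) = 6803.8
Q = 3289.377 + 6803.8 = 10093 kW

10093 kW


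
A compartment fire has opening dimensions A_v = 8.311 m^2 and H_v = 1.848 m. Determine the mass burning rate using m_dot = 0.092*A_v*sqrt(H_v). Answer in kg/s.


sqrt(H_v) = 1.3594
m_dot = 0.092 * 8.311 * 1.3594 = 1.0394 kg/s

1.0394 kg/s


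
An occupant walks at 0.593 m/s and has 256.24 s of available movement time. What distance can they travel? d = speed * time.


d = 0.593 * 256.24 = 151.95 m

151.95 m


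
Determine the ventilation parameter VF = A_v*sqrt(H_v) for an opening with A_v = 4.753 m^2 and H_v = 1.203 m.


sqrt(H_v) = 1.0968
VF = 4.753 * 1.0968 = 5.2132 m^(5/2)

5.2132 m^(5/2)


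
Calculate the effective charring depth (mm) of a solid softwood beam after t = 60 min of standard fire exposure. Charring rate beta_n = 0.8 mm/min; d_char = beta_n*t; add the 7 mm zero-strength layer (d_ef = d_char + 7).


d_char = 0.8 * 60 = 48 mm
d_ef = 48 + 1.0*7 = 55 mm

55 mm


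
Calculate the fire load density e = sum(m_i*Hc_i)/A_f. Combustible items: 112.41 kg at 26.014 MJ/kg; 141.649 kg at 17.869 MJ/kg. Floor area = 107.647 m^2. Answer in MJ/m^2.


Total energy = 112.41*26.014 + 141.649*17.869
= 2924.234 + 2531.126
= 5455.360 MJ
e = 5455.360 / 107.647 = 50.678 MJ/m^2

50.678 MJ/m^2


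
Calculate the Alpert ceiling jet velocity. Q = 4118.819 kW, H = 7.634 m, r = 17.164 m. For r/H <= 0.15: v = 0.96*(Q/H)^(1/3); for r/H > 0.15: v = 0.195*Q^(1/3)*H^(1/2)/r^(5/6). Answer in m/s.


r/H = 17.164 / 7.634 = 2.2484
r/H > 0.15, so v = 0.195*Q^(1/3)*H^(1/2)/r^(5/6)
Q^(1/3) = 16.030
H^(1/2) = 2.7630
r^(5/6) = 10.687
v = 0.195 * 16.030 * 2.7630 / 10.687 = 0.80814 m/s

0.80814 m/s


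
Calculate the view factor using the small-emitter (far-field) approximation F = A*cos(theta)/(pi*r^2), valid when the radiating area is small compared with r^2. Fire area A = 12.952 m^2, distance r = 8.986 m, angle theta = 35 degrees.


cos(35 deg) = 0.81915
pi*r^2 = 253.68
F = 12.952 * 0.81915 / 253.68 = 0.041823

0.041823


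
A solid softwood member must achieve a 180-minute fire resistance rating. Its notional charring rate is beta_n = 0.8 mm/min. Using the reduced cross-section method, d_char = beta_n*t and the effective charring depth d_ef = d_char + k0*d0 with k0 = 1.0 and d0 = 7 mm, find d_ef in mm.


d_char = 0.8 * 180 = 144 mm
d_ef = 144 + 1.0*7 = 151 mm

151 mm


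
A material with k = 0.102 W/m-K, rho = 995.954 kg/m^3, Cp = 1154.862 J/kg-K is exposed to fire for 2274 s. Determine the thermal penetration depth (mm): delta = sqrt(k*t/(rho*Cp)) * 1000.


alpha = 0.102 / (995.954 * 1154.862) = 8.8681e-08 m^2/s
alpha * t = 0.00020166
delta = sqrt(0.00020166) * 1000 = 14.201 mm

14.201 mm


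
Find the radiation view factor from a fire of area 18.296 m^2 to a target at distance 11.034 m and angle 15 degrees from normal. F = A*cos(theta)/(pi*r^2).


cos(15 deg) = 0.96593
pi*r^2 = 382.49
F = 18.296 * 0.96593 / 382.49 = 0.046204

0.046204


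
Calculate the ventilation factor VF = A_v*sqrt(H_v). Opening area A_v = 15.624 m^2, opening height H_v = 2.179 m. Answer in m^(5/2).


sqrt(H_v) = 1.4761
VF = 15.624 * 1.4761 = 23.063 m^(5/2)

23.063 m^(5/2)


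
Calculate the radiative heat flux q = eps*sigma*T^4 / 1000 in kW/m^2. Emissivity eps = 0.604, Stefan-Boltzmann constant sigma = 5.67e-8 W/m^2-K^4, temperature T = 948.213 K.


T^4 = 8.0840e+11
q = 0.604 * 5.67e-8 * 8.0840e+11 / 1000 = 27.685 kW/m^2

27.685 kW/m^2


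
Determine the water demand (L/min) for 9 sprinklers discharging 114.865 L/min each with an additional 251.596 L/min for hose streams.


Sprinkler demand = 9 * 114.865 = 1033.785 L/min
Total = 1033.785 + 251.596 = 1285.381 L/min

1285.381 L/min


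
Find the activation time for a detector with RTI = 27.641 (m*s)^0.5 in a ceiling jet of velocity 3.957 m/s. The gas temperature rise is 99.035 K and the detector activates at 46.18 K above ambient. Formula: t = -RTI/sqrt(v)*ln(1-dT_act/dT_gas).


dT_act/dT_gas = 0.46630
ln(1 - 0.46630) = -0.62792
t = -27.641 / sqrt(3.957) * -0.62792 = 8.7252 s

8.7252 s


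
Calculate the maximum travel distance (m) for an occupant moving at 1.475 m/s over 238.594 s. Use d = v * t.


d = 1.475 * 238.594 = 351.93 m

351.93 m


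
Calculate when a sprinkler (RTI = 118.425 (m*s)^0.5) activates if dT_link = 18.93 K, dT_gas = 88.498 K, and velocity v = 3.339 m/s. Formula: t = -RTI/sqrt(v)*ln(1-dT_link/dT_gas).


dT_link/dT_gas = 0.21390
ln(1 - 0.21390) = -0.24068
t = -118.425 / sqrt(3.339) * -0.24068 = 15.598 s

15.598 s


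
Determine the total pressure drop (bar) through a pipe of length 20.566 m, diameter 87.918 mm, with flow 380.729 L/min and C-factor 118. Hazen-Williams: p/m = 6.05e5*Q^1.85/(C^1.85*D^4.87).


Q^1.85 = 59448
C^1.85 = 6807.4
D^4.87 = 2.9353e+09
p/m = 0.0017999 bar/m
p_total = 0.0017999 * 20.566 = 0.037017 bar

0.037017 bar


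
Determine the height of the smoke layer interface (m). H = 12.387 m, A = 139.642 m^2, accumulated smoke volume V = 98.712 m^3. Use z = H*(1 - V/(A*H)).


V/(A*H) = 0.057067
1 - 0.057067 = 0.94293
z = 12.387 * 0.94293 = 11.680 m

11.680 m


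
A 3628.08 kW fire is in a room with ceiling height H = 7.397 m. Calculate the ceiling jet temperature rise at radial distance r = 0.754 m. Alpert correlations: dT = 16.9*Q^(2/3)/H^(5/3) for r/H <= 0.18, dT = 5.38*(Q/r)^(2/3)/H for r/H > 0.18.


r/H = 0.754 / 7.397 = 0.10193
r/H <= 0.18, so dT = 16.9*Q^(2/3)/H^(5/3)
Q^(2/3) = 236.11
H^(5/3) = 28.082
dT = 16.9 * 236.11 / 28.082 = 142.09 K

142.09 K


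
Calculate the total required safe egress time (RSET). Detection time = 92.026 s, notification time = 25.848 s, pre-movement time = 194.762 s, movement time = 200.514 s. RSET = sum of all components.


Total = 92.026 + 25.848 + 194.762 + 200.514 = 513.15 s

513.15 s


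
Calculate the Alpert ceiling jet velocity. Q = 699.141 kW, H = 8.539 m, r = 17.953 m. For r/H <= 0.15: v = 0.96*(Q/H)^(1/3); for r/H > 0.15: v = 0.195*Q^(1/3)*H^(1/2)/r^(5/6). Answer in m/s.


r/H = 17.953 / 8.539 = 2.1025
r/H > 0.15, so v = 0.195*Q^(1/3)*H^(1/2)/r^(5/6)
Q^(1/3) = 8.8754
H^(1/2) = 2.9222
r^(5/6) = 11.095
v = 0.195 * 8.8754 * 2.9222 / 11.095 = 0.45584 m/s

0.45584 m/s


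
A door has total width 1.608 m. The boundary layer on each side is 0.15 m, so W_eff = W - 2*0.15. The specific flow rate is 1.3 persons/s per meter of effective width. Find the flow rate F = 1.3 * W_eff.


W_eff = 1.608 - 0.30 = 1.308 m
F = 1.3 * 1.308 = 1.7004 persons/s

1.7004 persons/s


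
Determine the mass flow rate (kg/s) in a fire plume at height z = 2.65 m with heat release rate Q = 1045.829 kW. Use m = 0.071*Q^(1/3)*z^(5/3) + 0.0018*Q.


Q^(1/3) = 10.150
z^(5/3) = 5.0747
First term = 0.071 * 10.150 * 5.0747 = 3.6573
Second term = 0.0018 * 1045.829 = 1.8825
m = 5.5397 kg/s

5.5397 kg/s


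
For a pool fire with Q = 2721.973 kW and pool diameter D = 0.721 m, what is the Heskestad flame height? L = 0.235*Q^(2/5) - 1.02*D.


Q^(2/5) = 23.657
0.235 * Q^(2/5) = 5.5593
1.02 * D = 0.73542
L = 4.8239 m

4.8239 m


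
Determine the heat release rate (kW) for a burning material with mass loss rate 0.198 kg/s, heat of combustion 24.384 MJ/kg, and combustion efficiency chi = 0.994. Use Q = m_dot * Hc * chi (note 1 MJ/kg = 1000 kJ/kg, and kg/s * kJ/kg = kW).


Hc = 24.384 MJ/kg = 24.384 * 1000 kJ/kg = 24384 kJ/kg
Q = 0.198 kg/s * 24384 kJ/kg * 0.994 = 4799.1 kW

4799.1 kW


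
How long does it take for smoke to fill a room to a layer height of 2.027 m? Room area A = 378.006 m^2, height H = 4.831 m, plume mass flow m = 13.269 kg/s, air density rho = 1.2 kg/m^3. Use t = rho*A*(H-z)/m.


H - z = 2.804 m
t = 1.2 * 378.006 * 2.804 / 13.269 = 95.856 s

95.856 s


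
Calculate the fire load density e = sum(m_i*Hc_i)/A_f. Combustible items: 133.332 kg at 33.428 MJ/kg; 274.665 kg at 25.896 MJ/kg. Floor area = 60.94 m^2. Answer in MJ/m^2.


Total energy = 133.332*33.428 + 274.665*25.896
= 4457.022 + 7112.725
= 11569.75 MJ
e = 11569.75 / 60.94 = 189.85 MJ/m^2

189.85 MJ/m^2


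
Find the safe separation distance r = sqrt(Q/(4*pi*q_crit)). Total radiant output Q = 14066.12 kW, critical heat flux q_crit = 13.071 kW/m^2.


4*pi*q_crit = 164.26
Q/(4*pi*q_crit) = 85.636
r = sqrt(85.636) = 9.2540 m

9.2540 m


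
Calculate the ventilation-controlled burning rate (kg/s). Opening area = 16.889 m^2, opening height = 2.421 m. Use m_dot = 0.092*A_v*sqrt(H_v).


sqrt(H_v) = 1.5560
m_dot = 0.092 * 16.889 * 1.5560 = 2.4176 kg/s

2.4176 kg/s


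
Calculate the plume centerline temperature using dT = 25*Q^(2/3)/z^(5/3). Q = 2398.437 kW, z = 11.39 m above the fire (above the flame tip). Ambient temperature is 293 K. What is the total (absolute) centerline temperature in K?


Q^(2/3) = 179.18
z^(5/3) = 57.660
dT = 25 * 179.18 / 57.660 = 77.688 K
T = 293 + 77.688 = 370.69 K

370.69 K


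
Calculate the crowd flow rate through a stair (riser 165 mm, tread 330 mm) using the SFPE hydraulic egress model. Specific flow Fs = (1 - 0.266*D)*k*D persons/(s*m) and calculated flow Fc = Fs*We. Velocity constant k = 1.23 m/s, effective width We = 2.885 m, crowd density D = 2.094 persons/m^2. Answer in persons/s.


1 - 0.266*D = 1 - 0.266*2.094 = 0.44300
Fs = 0.44300 * 1.23 * 2.094 = 1.1410 persons/(s*m)
Fc = 1.1410 * 2.885 = 3.2918 persons/s

3.2918 persons/s
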